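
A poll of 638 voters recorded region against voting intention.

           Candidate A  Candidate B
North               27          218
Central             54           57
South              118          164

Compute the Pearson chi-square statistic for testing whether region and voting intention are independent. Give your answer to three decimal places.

Row totals: 245, 111, 282. Column totals: 199, 439. Grand total N = 638.
Expected counts (row total × column total / N):
  North, Candidate A: 245×199/638 = 76.41850
  North, Candidate B: 245×439/638 = 168.58150
  Central, Candidate A: 111×199/638 = 34.62226
  Central, Candidate B: 111×439/638 = 76.37774
  South, Candidate A: 282×199/638 = 87.95925
  South, Candidate B: 282×439/638 = 194.04075
Contributions (O − E)²/E:
  (27 − 76.41850)²/76.41850 = 31.9581
  (218 − 168.58150)²/168.58150 = 14.4867
  (54 − 34.62226)²/34.62226 = 10.8455
  (57 − 76.37774)²/76.37774 = 4.9163
  (118 − 87.95925)²/87.95925 = 10.2598
  (164 − 194.04075)²/194.04075 = 4.6508
χ² = 31.9581 + 14.4867 + 10.8455 + 4.9163 + 10.2598 + 4.6508 = 77.117

77.117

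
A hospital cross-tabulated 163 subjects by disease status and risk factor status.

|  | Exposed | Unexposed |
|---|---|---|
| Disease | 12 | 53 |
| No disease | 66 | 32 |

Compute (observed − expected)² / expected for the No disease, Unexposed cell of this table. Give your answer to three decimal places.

Row total (No disease) = 98; column total (Unexposed) = 85; N = 163.
Expected count E = 98 × 85 / 163 = 51.1043.
Contribution = (O − E)²/E = (32 − 51.1043)² / 51.1043 = 7.142.

7.142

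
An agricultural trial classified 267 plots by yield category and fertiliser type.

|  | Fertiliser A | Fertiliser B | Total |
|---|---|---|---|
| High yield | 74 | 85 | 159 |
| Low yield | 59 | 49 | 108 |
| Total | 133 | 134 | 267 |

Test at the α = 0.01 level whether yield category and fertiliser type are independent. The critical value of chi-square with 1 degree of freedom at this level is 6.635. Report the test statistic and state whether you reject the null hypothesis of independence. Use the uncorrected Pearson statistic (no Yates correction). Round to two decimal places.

1.68; fail to reject H₀

Grand total N = 267.
Expected counts (row total × column total / N):
  High yield, Fertiliser A: 159×133/267 = 79.202
  High yield, Fertiliser B: 159×134/267 = 79.798
  Low yield, Fertiliser A: 108×133/267 = 53.798
  Low yield, Fertiliser B: 108×134/267 = 54.202
Contributions (O − E)²/E:
  (74 − 79.202)²/79.202 = 0.3417
  (85 − 79.798)²/79.798 = 0.3391
  (59 − 53.798)²/53.798 = 0.5030
  (49 − 54.202)²/54.202 = 0.4993
χ² = 0.3417 + 0.3391 + 0.5030 + 0.4993 = 1.68
df = (2−1)(2−1) = 1. Since 1.68 < 6.635, fail to reject the null hypothesis of independence at α = 0.01.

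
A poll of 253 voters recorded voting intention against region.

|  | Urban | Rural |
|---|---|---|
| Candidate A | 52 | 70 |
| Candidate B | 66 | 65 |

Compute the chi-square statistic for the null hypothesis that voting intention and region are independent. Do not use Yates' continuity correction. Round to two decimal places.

1.53

Row totals: 122, 131. Column totals: 118, 135. Grand total N = 253.
Expected counts (row total × column total / N):
  Candidate A, Urban: 122×118/253 = 56.901
  Candidate A, Rural: 122×135/253 = 65.099
  Candidate B, Urban: 131×118/253 = 61.099
  Candidate B, Rural: 131×135/253 = 69.901
Contributions (O − E)²/E:
  (52 − 56.901)²/56.901 = 0.4221
  (70 − 65.099)²/65.099 = 0.3690
  (66 − 61.099)²/61.099 = 0.3931
  (65 − 69.901)²/69.901 = 0.3436
χ² = 0.4221 + 0.3690 + 0.3931 + 0.3436 = 1.53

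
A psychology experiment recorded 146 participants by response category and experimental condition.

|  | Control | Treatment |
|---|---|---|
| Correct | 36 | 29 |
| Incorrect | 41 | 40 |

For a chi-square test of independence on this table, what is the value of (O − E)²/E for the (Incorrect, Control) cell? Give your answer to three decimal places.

0.069

Row total (Incorrect) = 81; column total (Control) = 77; N = 146.
Expected count E = 81 × 77 / 146 = 42.7192.
Contribution = (O − E)²/E = (41 − 42.7192)² / 42.7192 = 0.069.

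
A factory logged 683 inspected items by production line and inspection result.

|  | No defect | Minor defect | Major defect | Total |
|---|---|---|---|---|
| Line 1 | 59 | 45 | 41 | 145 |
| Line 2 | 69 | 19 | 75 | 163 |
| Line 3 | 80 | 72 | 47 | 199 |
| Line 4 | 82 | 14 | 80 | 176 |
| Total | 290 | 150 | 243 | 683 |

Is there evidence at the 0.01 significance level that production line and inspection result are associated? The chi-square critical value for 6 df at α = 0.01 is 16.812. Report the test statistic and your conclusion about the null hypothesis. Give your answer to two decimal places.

Grand total N = 683.
Expected counts (row total × column total / N):
  Line 1, No defect: 145×290/683 = 61.567
  Line 1, Minor defect: 145×150/683 = 31.845
  Line 1, Major defect: 145×243/683 = 51.589
  Line 2, No defect: 163×290/683 = 69.209
  Line 2, Minor defect: 163×150/683 = 35.798
  Line 2, Major defect: 163×243/683 = 57.993
  Line 3, No defect: 199×290/683 = 84.495
  Line 3, Minor defect: 199×150/683 = 43.704
  Line 3, Major defect: 199×243/683 = 70.801
  Line 4, No defect: 176×290/683 = 74.729
  Line 4, Minor defect: 176×150/683 = 38.653
  Line 4, Major defect: 176×243/683 = 62.618
Contributions (O − E)²/E:
  (59 − 61.567)²/61.567 = 0.1070
  (45 − 31.845)²/31.845 = 5.4343
  (41 − 51.589)²/51.589 = 2.1735
  (69 − 69.209)²/69.209 = 0.0006
  (19 − 35.798)²/35.798 = 7.8824
  (75 − 57.993)²/57.993 = 4.9875
  (80 − 84.495)²/84.495 = 0.2391
  (72 − 43.704)²/43.704 = 18.3201
  (47 − 70.801)²/70.801 = 8.0011
  (82 − 74.729)²/74.729 = 0.7075
  (14 − 38.653)²/38.653 = 15.7238
  (80 − 62.618)²/62.618 = 4.8250
χ² = 0.1070 + 5.4343 + 2.1735 + 0.0006 + 7.8824 + 4.9875 + 0.2391 + 18.3201 + 8.0011 + 0.7075 + 15.7238 + 4.8250 = 68.40
df = (4−1)(3−1) = 6. Since 68.40 > 16.812, reject the null hypothesis of independence at α = 0.01.

68.40; reject H₀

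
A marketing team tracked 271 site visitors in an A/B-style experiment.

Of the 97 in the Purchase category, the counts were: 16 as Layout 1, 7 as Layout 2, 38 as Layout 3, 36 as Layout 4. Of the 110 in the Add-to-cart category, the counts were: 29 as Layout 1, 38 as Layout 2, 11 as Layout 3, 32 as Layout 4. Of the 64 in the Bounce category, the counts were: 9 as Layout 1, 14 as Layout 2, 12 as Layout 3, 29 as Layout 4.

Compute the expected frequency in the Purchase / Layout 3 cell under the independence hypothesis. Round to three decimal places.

Row total (Purchase) = 97; column total (Layout 3) = 61; grand total N = 271.
Expected count = (row total × column total) / N = 97 × 61 / 271 = 21.834.

21.834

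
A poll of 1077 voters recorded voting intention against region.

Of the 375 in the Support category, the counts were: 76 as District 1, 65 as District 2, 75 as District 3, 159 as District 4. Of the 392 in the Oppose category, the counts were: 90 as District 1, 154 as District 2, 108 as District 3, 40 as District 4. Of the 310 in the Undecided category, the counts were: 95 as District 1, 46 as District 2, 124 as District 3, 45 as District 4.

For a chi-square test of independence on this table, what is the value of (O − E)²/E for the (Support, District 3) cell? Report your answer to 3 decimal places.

9.516

Row total (Support) = 375; column total (District 3) = 307; N = 1077.
Expected count E = 375 × 307 / 1077 = 106.8942.
Contribution = (O − E)²/E = (75 − 106.8942)² / 106.8942 = 9.516.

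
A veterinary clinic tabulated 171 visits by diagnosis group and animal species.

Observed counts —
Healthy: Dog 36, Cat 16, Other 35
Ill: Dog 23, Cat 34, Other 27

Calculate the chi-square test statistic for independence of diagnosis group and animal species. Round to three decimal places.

10.327

Row totals: 87, 84. Column totals: 59, 50, 62. Grand total N = 171.
Expected counts (row total × column total / N):
  Healthy, Dog: 87×59/171 = 30.0175
  Healthy, Cat: 87×50/171 = 25.4386
  Healthy, Other: 87×62/171 = 31.5439
  Ill, Dog: 84×59/171 = 28.9825
  Ill, Cat: 84×50/171 = 24.5614
  Ill, Other: 84×62/171 = 30.4561
Contributions (O − E)²/E:
  (36 − 30.0175)²/30.0175 = 1.1923
  (16 − 25.4386)²/25.4386 = 3.5020
  (35 − 31.5439)²/31.5439 = 0.3787
  (23 − 28.9825)²/28.9825 = 1.2349
  (34 − 24.5614)²/24.5614 = 3.6271
  (27 − 30.4561)²/30.4561 = 0.3922
χ² = 1.1923 + 3.5020 + 0.3787 + 1.2349 + 3.6271 + 0.3922 = 10.327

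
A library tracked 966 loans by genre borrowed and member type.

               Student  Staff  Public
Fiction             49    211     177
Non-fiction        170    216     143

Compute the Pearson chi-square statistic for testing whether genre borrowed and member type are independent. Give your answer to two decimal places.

62.33

Row totals: 437, 529. Column totals: 219, 427, 320. Grand total N = 966.
Expected counts (row total × column total / N):
  Fiction, Student: 437×219/966 = 99.0714
  Fiction, Staff: 437×427/966 = 193.1667
  Fiction, Public: 437×320/966 = 144.7619
  Non-fiction, Student: 529×219/966 = 119.9286
  Non-fiction, Staff: 529×427/966 = 233.8333
  Non-fiction, Public: 529×320/966 = 175.2381
Contributions (O − E)²/E:
  (49 − 99.0714)²/99.0714 = 25.3064
  (211 − 193.1667)²/193.1667 = 1.6464
  (177 − 144.7619)²/144.7619 = 7.1793
  (170 − 119.9286)²/119.9286 = 20.9053
  (216 − 233.8333)²/233.8333 = 1.3601
  (143 − 175.2381)²/175.2381 = 5.9308
χ² = 25.3064 + 1.6464 + 7.1793 + 20.9053 + 1.3601 + 5.9308 = 62.33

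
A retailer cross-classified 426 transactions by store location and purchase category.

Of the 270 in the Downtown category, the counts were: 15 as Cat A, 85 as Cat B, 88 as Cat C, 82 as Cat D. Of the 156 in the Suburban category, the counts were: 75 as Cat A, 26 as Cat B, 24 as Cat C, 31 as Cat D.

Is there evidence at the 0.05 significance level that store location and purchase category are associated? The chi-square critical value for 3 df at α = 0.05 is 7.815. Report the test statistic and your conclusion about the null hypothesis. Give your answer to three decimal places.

108.190; reject H₀

Row totals: 270, 156. Column totals: 90, 111, 112, 113. Grand total N = 426.
Expected counts (row total × column total / N):
  Downtown, Cat A: 270×90/426 = 57.04225
  Downtown, Cat B: 270×111/426 = 70.35211
  Downtown, Cat C: 270×112/426 = 70.98592
  Downtown, Cat D: 270×113/426 = 71.61972
  Suburban, Cat A: 156×90/426 = 32.95775
  Suburban, Cat B: 156×111/426 = 40.64789
  Suburban, Cat C: 156×112/426 = 41.01408
  Suburban, Cat D: 156×113/426 = 41.38028
Contributions (O − E)²/E:
  (15 − 57.04225)²/57.04225 = 30.9867
  (85 − 70.35211)²/70.35211 = 3.0498
  (88 − 70.98592)²/70.98592 = 4.0780
  (82 − 71.61972)²/71.61972 = 1.5045
  (75 − 32.95775)²/32.95775 = 53.6308
  (26 − 40.64789)²/40.64789 = 5.2785
  (24 − 41.01408)²/41.01408 = 7.0580
  (31 − 41.38028)²/41.38028 = 2.6039
χ² = 30.9867 + 3.0498 + 4.0780 + 1.5045 + 53.6308 + 5.2785 + 7.0580 + 2.6039 = 108.190
df = (2−1)(4−1) = 3. Since 108.190 > 7.815, reject the null hypothesis of independence at α = 0.05.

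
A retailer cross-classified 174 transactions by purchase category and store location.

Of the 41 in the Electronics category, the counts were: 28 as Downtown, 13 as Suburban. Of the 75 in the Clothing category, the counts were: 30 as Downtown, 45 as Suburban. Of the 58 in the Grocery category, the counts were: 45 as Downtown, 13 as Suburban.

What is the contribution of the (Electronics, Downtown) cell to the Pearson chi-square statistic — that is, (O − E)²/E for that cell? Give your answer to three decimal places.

0.573

Row total (Electronics) = 41; column total (Downtown) = 103; N = 174.
Expected count E = 41 × 103 / 174 = 24.27011.
Contribution = (O − E)²/E = (28 − 24.27011)² / 24.27011 = 0.573.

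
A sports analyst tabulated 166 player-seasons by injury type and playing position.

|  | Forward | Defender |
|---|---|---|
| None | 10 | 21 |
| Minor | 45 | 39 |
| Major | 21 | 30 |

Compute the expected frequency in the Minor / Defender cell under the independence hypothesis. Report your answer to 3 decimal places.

Row total (Minor) = 84; column total (Defender) = 90; grand total N = 166.
Expected count = (row total × column total) / N = 84 × 90 / 166 = 45.542.

45.542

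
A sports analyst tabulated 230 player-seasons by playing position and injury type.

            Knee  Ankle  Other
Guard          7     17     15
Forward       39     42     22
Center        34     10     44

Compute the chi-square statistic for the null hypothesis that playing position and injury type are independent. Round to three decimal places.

Row totals: 39, 103, 88. Column totals: 80, 69, 81. Grand total N = 230.
Expected counts (row total × column total / N):
  Guard, Knee: 39×80/230 = 13.5652
  Guard, Ankle: 39×69/230 = 11.7000
  Guard, Other: 39×81/230 = 13.7348
  Forward, Knee: 103×80/230 = 35.8261
  Forward, Ankle: 103×69/230 = 30.9000
  Forward, Other: 103×81/230 = 36.2739
  Center, Knee: 88×80/230 = 30.6087
  Center, Ankle: 88×69/230 = 26.4000
  Center, Other: 88×81/230 = 30.9913
Contributions (O − E)²/E:
  (7 − 13.5652)²/13.5652 = 3.1774
  (17 − 11.7000)²/11.7000 = 2.4009
  (15 − 13.7348)²/13.7348 = 0.1165
  (39 − 35.8261)²/35.8261 = 0.2812
  (42 − 30.9000)²/30.9000 = 3.9874
  (22 − 36.2739)²/36.2739 = 5.6168
  (34 − 30.6087)²/30.6087 = 0.3757
  (10 − 26.4000)²/26.4000 = 10.1879
  (44 − 30.9913)²/30.9913 = 5.4604
χ² = 3.1774 + 2.4009 + 0.1165 + 0.2812 + 3.9874 + 5.6168 + 0.3757 + 10.1879 + 5.4604 = 31.604

31.604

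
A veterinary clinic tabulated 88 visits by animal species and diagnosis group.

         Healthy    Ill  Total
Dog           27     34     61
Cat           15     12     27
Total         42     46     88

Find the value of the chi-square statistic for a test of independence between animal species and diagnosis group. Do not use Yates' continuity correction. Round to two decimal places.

Grand total N = 88.
Expected counts (row total × column total / N):
  Dog, Healthy: 61×42/88 = 29.114
  Dog, Ill: 61×46/88 = 31.886
  Cat, Healthy: 27×42/88 = 12.886
  Cat, Ill: 27×46/88 = 14.114
Contributions (O − E)²/E:
  (27 − 29.114)²/29.114 = 0.1535
  (34 − 31.886)²/31.886 = 0.1402
  (15 − 12.886)²/12.886 = 0.3468
  (12 − 14.114)²/14.114 = 0.3166
χ² = 0.1535 + 0.1402 + 0.3468 + 0.3166 = 0.96

0.96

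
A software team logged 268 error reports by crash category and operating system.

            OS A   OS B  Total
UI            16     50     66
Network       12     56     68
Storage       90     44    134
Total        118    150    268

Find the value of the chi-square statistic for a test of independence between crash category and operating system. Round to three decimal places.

58.794

Grand total N = 268.
Expected counts (row total × column total / N):
  UI, OS A: 66×118/268 = 29.0597
  UI, OS B: 66×150/268 = 36.9403
  Network, OS A: 68×118/268 = 29.9403
  Network, OS B: 68×150/268 = 38.0597
  Storage, OS A: 134×118/268 = 59.0000
  Storage, OS B: 134×150/268 = 75.0000
Contributions (O − E)²/E:
  (16 − 29.0597)²/29.0597 = 5.8692
  (50 − 36.9403)²/36.9403 = 4.6171
  (12 − 29.9403)²/29.9403 = 10.7499
  (56 − 38.0597)²/38.0597 = 8.4566
  (90 − 59.0000)²/59.0000 = 16.2881
  (44 − 75.0000)²/75.0000 = 12.8133
χ² = 5.8692 + 4.6171 + 10.7499 + 8.4566 + 16.2881 + 12.8133 = 58.794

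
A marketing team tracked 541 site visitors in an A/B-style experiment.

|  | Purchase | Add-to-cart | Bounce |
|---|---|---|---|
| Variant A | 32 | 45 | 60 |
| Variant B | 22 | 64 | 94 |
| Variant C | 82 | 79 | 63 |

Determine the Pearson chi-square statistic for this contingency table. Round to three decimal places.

39.101

Row totals: 137, 180, 224. Column totals: 136, 188, 217. Grand total N = 541.
Expected counts (row total × column total / N):
  Variant A, Purchase: 137×136/541 = 34.4399
  Variant A, Add-to-cart: 137×188/541 = 47.6081
  Variant A, Bounce: 137×217/541 = 54.9519
  Variant B, Purchase: 180×136/541 = 45.2495
  Variant B, Add-to-cart: 180×188/541 = 62.5508
  Variant B, Bounce: 180×217/541 = 72.1996
  Variant C, Purchase: 224×136/541 = 56.3105
  Variant C, Add-to-cart: 224×188/541 = 77.8410
  Variant C, Bounce: 224×217/541 = 89.8484
Contributions (O − E)²/E:
  (32 − 34.4399)²/34.4399 = 0.1729
  (45 − 47.6081)²/47.6081 = 0.1429
  (60 − 54.9519)²/54.9519 = 0.4637
  (22 − 45.2495)²/45.2495 = 11.9458
  (64 − 62.5508)²/62.5508 = 0.0336
  (94 − 72.1996)²/72.1996 = 6.5825
  (82 − 56.3105)²/56.3105 = 11.7198
  (79 − 77.8410)²/77.8410 = 0.0173
  (63 − 89.8484)²/89.8484 = 8.0228
χ² = 0.1729 + 0.1429 + 0.4637 + 11.9458 + 0.0336 + 6.5825 + 11.7198 + 0.0173 + 8.0228 = 39.101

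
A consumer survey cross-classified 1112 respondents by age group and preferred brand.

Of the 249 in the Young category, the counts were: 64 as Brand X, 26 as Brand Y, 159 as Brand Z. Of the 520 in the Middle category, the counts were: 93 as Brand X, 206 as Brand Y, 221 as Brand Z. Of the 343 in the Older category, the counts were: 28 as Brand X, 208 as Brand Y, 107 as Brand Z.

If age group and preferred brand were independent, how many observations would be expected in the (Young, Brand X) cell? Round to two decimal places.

Row total (Young) = 249; column total (Brand X) = 185; grand total N = 1112.
Expected count = (row total × column total) / N = 249 × 185 / 1112 = 41.43.

41.43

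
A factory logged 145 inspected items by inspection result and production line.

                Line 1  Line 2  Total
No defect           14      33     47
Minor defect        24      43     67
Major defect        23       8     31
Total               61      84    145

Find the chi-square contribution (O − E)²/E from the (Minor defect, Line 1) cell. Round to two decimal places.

Row total (Minor defect) = 67; column total (Line 1) = 61; N = 145.
Expected count E = 67 × 61 / 145 = 28.1862.
Contribution = (O − E)²/E = (24 − 28.1862)² / 28.1862 = 0.62.

0.62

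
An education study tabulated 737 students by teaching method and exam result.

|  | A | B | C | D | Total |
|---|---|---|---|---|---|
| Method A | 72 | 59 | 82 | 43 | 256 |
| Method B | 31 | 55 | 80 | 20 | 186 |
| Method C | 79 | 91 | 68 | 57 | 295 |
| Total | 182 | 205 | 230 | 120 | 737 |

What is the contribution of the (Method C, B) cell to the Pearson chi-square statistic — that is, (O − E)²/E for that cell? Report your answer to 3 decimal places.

0.975

Row total (Method C) = 295; column total (B) = 205; N = 737.
Expected count E = 295 × 205 / 737 = 82.0556.
Contribution = (O − E)²/E = (91 − 82.0556)² / 82.0556 = 0.975.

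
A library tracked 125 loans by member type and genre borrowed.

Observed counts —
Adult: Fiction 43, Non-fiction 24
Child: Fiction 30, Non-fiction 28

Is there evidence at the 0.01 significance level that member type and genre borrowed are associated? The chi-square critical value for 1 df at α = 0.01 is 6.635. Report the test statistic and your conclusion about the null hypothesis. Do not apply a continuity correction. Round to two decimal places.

Row totals: 67, 58. Column totals: 73, 52. Grand total N = 125.
Expected counts (row total × column total / N):
  Adult, Fiction: 67×73/125 = 39.128
  Adult, Non-fiction: 67×52/125 = 27.872
  Child, Fiction: 58×73/125 = 33.872
  Child, Non-fiction: 58×52/125 = 24.128
Contributions (O − E)²/E:
  (43 − 39.128)²/39.128 = 0.3832
  (24 − 27.872)²/27.872 = 0.5379
  (30 − 33.872)²/33.872 = 0.4426
  (28 − 24.128)²/24.128 = 0.6214
χ² = 0.3832 + 0.5379 + 0.4426 + 0.6214 = 1.99
df = (2−1)(2−1) = 1. Since 1.99 < 6.635, fail to reject the null hypothesis of independence at α = 0.01.

1.99; fail to reject H₀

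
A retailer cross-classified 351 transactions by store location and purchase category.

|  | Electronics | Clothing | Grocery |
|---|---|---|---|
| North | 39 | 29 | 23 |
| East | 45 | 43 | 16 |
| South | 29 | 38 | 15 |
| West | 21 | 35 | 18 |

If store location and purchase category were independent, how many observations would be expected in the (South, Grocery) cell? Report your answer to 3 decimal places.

Row total (South) = 82; column total (Grocery) = 72; grand total N = 351.
Expected count = (row total × column total) / N = 82 × 72 / 351 = 16.821.

16.821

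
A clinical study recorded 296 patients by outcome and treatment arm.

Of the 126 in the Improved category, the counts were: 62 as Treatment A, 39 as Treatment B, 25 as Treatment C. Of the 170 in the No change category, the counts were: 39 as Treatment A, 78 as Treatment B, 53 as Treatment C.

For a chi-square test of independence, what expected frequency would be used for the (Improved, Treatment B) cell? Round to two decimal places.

49.80

Row total (Improved) = 126; column total (Treatment B) = 117; grand total N = 296.
Expected count = (row total × column total) / N = 126 × 117 / 296 = 49.80.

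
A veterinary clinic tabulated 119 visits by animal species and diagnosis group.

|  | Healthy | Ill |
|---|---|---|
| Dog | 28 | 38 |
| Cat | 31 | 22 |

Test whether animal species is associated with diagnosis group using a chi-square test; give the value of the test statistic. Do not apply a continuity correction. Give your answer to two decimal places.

3.04

Row totals: 66, 53. Column totals: 59, 60. Grand total N = 119.
Expected counts (row total × column total / N):
  Dog, Healthy: 66×59/119 = 32.723
  Dog, Ill: 66×60/119 = 33.277
  Cat, Healthy: 53×59/119 = 26.277
  Cat, Ill: 53×60/119 = 26.723
Contributions (O − E)²/E:
  (28 − 32.723)²/32.723 = 0.6817
  (38 − 33.277)²/33.277 = 0.6703
  (31 − 26.277)²/26.277 = 0.8489
  (22 − 26.723)²/26.723 = 0.8347
χ² = 0.6817 + 0.6703 + 0.8489 + 0.8347 = 3.04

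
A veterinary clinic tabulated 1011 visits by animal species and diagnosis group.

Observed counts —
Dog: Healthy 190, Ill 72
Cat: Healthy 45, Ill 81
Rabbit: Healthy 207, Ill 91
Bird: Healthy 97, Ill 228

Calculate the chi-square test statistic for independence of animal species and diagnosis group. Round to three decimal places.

Row totals: 262, 126, 298, 325. Column totals: 539, 472. Grand total N = 1011.
Expected counts (row total × column total / N):
  Dog, Healthy: 262×539/1011 = 139.6815
  Dog, Ill: 262×472/1011 = 122.3185
  Cat, Healthy: 126×539/1011 = 67.1751
  Cat, Ill: 126×472/1011 = 58.8249
  Rabbit, Healthy: 298×539/1011 = 158.8744
  Rabbit, Ill: 298×472/1011 = 139.1256
  Bird, Healthy: 325×539/1011 = 173.2690
  Bird, Ill: 325×472/1011 = 151.7310
Contributions (O − E)²/E:
  (190 − 139.6815)²/139.6815 = 18.1266
  (72 − 122.3185)²/122.3185 = 20.6997
  (45 − 67.1751)²/67.1751 = 7.3202
  (81 − 58.8249)²/58.8249 = 8.3593
  (207 − 158.8744)²/158.8744 = 14.5780
  (91 − 139.1256)²/139.1256 = 16.6474
  (97 − 173.2690)²/173.2690 = 33.5718
  (228 − 151.7310)²/151.7310 = 38.3373
χ² = 18.1266 + 20.6997 + 7.3202 + 8.3593 + 14.5780 + 16.6474 + 33.5718 + 38.3373 = 157.640

157.640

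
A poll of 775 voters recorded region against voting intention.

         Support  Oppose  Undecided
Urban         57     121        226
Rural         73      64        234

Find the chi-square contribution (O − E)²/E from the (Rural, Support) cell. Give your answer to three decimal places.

1.863

Row total (Rural) = 371; column total (Support) = 130; N = 775.
Expected count E = 371 × 130 / 775 = 62.2323.
Contribution = (O − E)²/E = (73 − 62.2323)² / 62.2323 = 1.863.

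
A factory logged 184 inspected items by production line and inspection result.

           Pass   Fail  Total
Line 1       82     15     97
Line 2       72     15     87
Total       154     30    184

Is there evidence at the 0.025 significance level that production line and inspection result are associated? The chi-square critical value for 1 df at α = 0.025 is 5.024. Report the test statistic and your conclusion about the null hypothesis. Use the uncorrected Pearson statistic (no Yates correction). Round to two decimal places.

0.11; fail to reject H₀

Grand total N = 184.
Expected counts (row total × column total / N):
  Line 1, Pass: 97×154/184 = 81.185
  Line 1, Fail: 97×30/184 = 15.815
  Line 2, Pass: 87×154/184 = 72.815
  Line 2, Fail: 87×30/184 = 14.185
Contributions (O − E)²/E:
  (82 − 81.185)²/81.185 = 0.0082
  (15 − 15.815)²/15.815 = 0.0420
  (72 − 72.815)²/72.815 = 0.0091
  (15 − 14.185)²/14.185 = 0.0468
χ² = 0.0082 + 0.0420 + 0.0091 + 0.0468 = 0.11
df = (2−1)(2−1) = 1. Since 0.11 < 5.024, fail to reject the null hypothesis of independence at α = 0.025.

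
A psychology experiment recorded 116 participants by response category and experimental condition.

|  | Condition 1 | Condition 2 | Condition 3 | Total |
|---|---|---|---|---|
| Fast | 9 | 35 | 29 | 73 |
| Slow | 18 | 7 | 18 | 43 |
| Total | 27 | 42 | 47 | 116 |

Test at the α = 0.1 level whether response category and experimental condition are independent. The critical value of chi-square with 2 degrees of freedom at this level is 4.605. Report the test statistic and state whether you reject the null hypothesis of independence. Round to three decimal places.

Grand total N = 116.
Expected counts (row total × column total / N):
  Fast, Condition 1: 73×27/116 = 16.9914
  Fast, Condition 2: 73×42/116 = 26.4310
  Fast, Condition 3: 73×47/116 = 29.5776
  Slow, Condition 1: 43×27/116 = 10.0086
  Slow, Condition 2: 43×42/116 = 15.5690
  Slow, Condition 3: 43×47/116 = 17.4224
Contributions (O − E)²/E:
  (9 − 16.9914)²/16.9914 = 3.7585
  (35 − 26.4310)²/26.4310 = 2.7781
  (29 − 29.5776)²/29.5776 = 0.0113
  (18 − 10.0086)²/10.0086 = 6.3808
  (7 − 15.5690)²/15.5690 = 4.7163
  (18 − 17.4224)²/17.4224 = 0.0191
χ² = 3.7585 + 2.7781 + 0.0113 + 6.3808 + 4.7163 + 0.0191 = 17.664
df = (2−1)(3−1) = 2. Since 17.664 > 4.605, reject the null hypothesis of independence at α = 0.1.

17.664; reject H₀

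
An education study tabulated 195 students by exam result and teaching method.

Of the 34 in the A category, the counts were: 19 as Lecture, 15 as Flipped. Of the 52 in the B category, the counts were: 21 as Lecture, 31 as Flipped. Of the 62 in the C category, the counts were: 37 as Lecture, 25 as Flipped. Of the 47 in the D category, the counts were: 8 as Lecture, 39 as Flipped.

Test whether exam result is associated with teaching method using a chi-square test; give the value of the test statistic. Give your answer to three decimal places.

Row totals: 34, 52, 62, 47. Column totals: 85, 110. Grand total N = 195.
Expected counts (row total × column total / N):
  A, Lecture: 34×85/195 = 14.8205
  A, Flipped: 34×110/195 = 19.1795
  B, Lecture: 52×85/195 = 22.6667
  B, Flipped: 52×110/195 = 29.3333
  C, Lecture: 62×85/195 = 27.0256
  C, Flipped: 62×110/195 = 34.9744
  D, Lecture: 47×85/195 = 20.4872
  D, Flipped: 47×110/195 = 26.5128
Contributions (O − E)²/E:
  (19 − 14.8205)²/14.8205 = 1.1787
  (15 − 19.1795)²/19.1795 = 0.9108
  (21 − 22.6667)²/22.6667 = 0.1226
  (31 − 29.3333)²/29.3333 = 0.0947
  (37 − 27.0256)²/27.0256 = 3.6813
  (25 − 34.9744)²/34.9744 = 2.8446
  (8 − 20.4872)²/20.4872 = 7.6111
  (39 − 26.5128)²/26.5128 = 5.8813
χ² = 1.1787 + 0.9108 + 0.1226 + 0.0947 + 3.6813 + 2.8446 + 7.6111 + 5.8813 = 22.325

22.325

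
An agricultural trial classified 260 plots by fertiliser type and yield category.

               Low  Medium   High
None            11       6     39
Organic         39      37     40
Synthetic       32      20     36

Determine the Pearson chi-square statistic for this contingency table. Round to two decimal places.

Row totals: 56, 116, 88. Column totals: 82, 63, 115. Grand total N = 260.
Expected counts (row total × column total / N):
  None, Low: 56×82/260 = 17.662
  None, Medium: 56×63/260 = 13.569
  None, High: 56×115/260 = 24.769
  Organic, Low: 116×82/260 = 36.585
  Organic, Medium: 116×63/260 = 28.108
  Organic, High: 116×115/260 = 51.308
  Synthetic, Low: 88×82/260 = 27.754
  Synthetic, Medium: 88×63/260 = 21.323
  Synthetic, High: 88×115/260 = 38.923
Contributions (O − E)²/E:
  (11 − 17.662)²/17.662 = 2.5129
  (6 − 13.569)²/13.569 = 4.2221
  (39 − 24.769)²/24.769 = 8.1764
  (39 − 36.585)²/36.585 = 0.1594
  (37 − 28.108)²/28.108 = 2.8130
  (40 − 51.308)²/51.308 = 2.4922
  (32 − 27.754)²/27.754 = 0.6496
  (20 − 21.323)²/21.323 = 0.0821
  (36 − 38.923)²/38.923 = 0.2195
χ² = 2.5129 + 4.2221 + 8.1764 + 0.1594 + 2.8130 + 2.4922 + 0.6496 + 0.0821 + 0.2195 = 21.33

21.33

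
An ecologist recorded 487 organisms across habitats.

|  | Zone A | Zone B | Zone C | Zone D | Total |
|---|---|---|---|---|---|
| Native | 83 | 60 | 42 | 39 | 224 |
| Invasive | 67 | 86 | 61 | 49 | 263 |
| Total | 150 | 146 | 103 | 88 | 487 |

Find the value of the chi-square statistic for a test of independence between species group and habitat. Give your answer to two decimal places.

7.91

Grand total N = 487.
Expected counts (row total × column total / N):
  Native, Zone A: 224×150/487 = 68.994
  Native, Zone B: 224×146/487 = 67.154
  Native, Zone C: 224×103/487 = 47.376
  Native, Zone D: 224×88/487 = 40.476
  Invasive, Zone A: 263×150/487 = 81.006
  Invasive, Zone B: 263×146/487 = 78.846
  Invasive, Zone C: 263×103/487 = 55.624
  Invasive, Zone D: 263×88/487 = 47.524
Contributions (O − E)²/E:
  (83 − 68.994)²/68.994 = 2.8433
  (60 − 67.154)²/67.154 = 0.7621
  (42 − 47.376)²/47.376 = 0.6100
  (39 − 40.476)²/40.476 = 0.0538
  (67 − 81.006)²/81.006 = 2.4216
  (86 − 78.846)²/78.846 = 0.6491
  (61 − 55.624)²/55.624 = 0.5196
  (49 − 47.524)²/47.524 = 0.0458
χ² = 2.8433 + 0.7621 + 0.6100 + 0.0538 + 2.4216 + 0.6491 + 0.5196 + 0.0458 = 7.91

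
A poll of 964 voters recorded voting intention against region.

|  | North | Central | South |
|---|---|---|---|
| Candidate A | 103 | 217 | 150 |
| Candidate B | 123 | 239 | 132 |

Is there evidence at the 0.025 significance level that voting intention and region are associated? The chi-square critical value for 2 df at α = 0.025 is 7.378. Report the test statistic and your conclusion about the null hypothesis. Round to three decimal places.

Row totals: 470, 494. Column totals: 226, 456, 282. Grand total N = 964.
Expected counts (row total × column total / N):
  Candidate A, North: 470×226/964 = 110.1867
  Candidate A, Central: 470×456/964 = 222.3237
  Candidate A, South: 470×282/964 = 137.4896
  Candidate B, North: 494×226/964 = 115.8133
  Candidate B, Central: 494×456/964 = 233.6763
  Candidate B, South: 494×282/964 = 144.5104
Contributions (O − E)²/E:
  (103 − 110.1867)²/110.1867 = 0.4687
  (217 − 222.3237)²/222.3237 = 0.1275
  (150 − 137.4896)²/137.4896 = 1.1383
  (123 − 115.8133)²/115.8133 = 0.4460
  (239 − 233.6763)²/233.6763 = 0.1213
  (132 − 144.5104)²/144.5104 = 1.0830
χ² = 0.4687 + 0.1275 + 1.1383 + 0.4460 + 0.1213 + 1.0830 = 3.385
df = (2−1)(3−1) = 2. Since 3.385 < 7.378, fail to reject the null hypothesis of independence at α = 0.025.

3.385; fail to reject H₀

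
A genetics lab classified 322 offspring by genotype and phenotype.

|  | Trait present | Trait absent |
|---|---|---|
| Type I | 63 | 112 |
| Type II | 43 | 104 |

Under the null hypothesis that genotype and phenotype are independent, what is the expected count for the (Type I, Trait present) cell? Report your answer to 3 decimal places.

57.609

Row total (Type I) = 175; column total (Trait present) = 106; grand total N = 322.
Expected count = (row total × column total) / N = 175 × 106 / 322 = 57.609.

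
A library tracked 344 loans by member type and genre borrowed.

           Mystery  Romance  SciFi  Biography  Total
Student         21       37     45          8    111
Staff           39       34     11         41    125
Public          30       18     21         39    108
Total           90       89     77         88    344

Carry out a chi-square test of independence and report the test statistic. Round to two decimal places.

Grand total N = 344.
Expected counts (row total × column total / N):
  Student, Mystery: 111×90/344 = 29.041
  Student, Romance: 111×89/344 = 28.718
  Student, SciFi: 111×77/344 = 24.846
  Student, Biography: 111×88/344 = 28.395
  Staff, Mystery: 125×90/344 = 32.703
  Staff, Romance: 125×89/344 = 32.340
  Staff, SciFi: 125×77/344 = 27.980
  Staff, Biography: 125×88/344 = 31.977
  Public, Mystery: 108×90/344 = 28.256
  Public, Romance: 108×89/344 = 27.942
  Public, SciFi: 108×77/344 = 24.174
  Public, Biography: 108×88/344 = 27.628
Contributions (O − E)²/E:
  (21 − 29.041)²/29.041 = 2.2264
  (37 − 28.718)²/28.718 = 2.3885
  (45 − 24.846)²/24.846 = 16.3481
  (8 − 28.395)²/28.395 = 14.6489
  (39 − 32.703)²/32.703 = 1.2125
  (34 − 32.340)²/32.340 = 0.0852
  (11 − 27.980)²/27.980 = 10.3045
  (41 − 31.977)²/31.977 = 2.5460
  (30 − 28.256)²/28.256 = 0.1076
  (18 − 27.942)²/27.942 = 3.5374
  (21 − 24.174)²/24.174 = 0.4167
  (39 − 27.628)²/27.628 = 4.6808
χ² = 2.2264 + 2.3885 + 16.3481 + 14.6489 + 1.2125 + 0.0852 + 10.3045 + 2.5460 + 0.1076 + 3.5374 + 0.4167 + 4.6808 = 58.50

58.50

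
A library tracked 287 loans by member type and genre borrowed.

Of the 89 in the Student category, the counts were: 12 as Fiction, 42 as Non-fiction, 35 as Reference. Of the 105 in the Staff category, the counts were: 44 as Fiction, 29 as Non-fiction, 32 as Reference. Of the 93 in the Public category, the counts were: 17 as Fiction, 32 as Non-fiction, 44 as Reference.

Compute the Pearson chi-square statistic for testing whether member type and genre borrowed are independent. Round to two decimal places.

26.92

Row totals: 89, 105, 93. Column totals: 73, 103, 111. Grand total N = 287.
Expected counts (row total × column total / N):
  Student, Fiction: 89×73/287 = 22.638
  Student, Non-fiction: 89×103/287 = 31.941
  Student, Reference: 89×111/287 = 34.422
  Staff, Fiction: 105×73/287 = 26.707
  Staff, Non-fiction: 105×103/287 = 37.683
  Staff, Reference: 105×111/287 = 40.610
  Public, Fiction: 93×73/287 = 23.655
  Public, Non-fiction: 93×103/287 = 33.376
  Public, Reference: 93×111/287 = 35.969
Contributions (O − E)²/E:
  (12 − 22.638)²/22.638 = 4.9990
  (42 − 31.941)²/31.941 = 3.1678
  (35 − 34.422)²/34.422 = 0.0097
  (44 − 26.707)²/26.707 = 11.1974
  (29 − 37.683)²/37.683 = 2.0008
  (32 − 40.610)²/40.610 = 1.8255
  (17 − 23.655)²/23.655 = 1.8723
  (32 − 33.376)²/33.376 = 0.0567
  (44 − 35.969)²/35.969 = 1.7931
χ² = 4.9990 + 3.1678 + 0.0097 + 11.1974 + 2.0008 + 1.8255 + 1.8723 + 0.0567 + 1.7931 = 26.92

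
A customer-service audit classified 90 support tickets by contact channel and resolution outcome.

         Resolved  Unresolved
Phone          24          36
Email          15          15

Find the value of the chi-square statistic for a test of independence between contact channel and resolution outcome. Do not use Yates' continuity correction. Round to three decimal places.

0.814

Row totals: 60, 30. Column totals: 39, 51. Grand total N = 90.
Expected counts (row total × column total / N):
  Phone, Resolved: 60×39/90 = 26.0000
  Phone, Unresolved: 60×51/90 = 34.0000
  Email, Resolved: 30×39/90 = 13.0000
  Email, Unresolved: 30×51/90 = 17.0000
Contributions (O − E)²/E:
  (24 − 26.0000)²/26.0000 = 0.1538
  (36 − 34.0000)²/34.0000 = 0.1176
  (15 − 13.0000)²/13.0000 = 0.3077
  (15 − 17.0000)²/17.0000 = 0.2353
χ² = 0.1538 + 0.1176 + 0.3077 + 0.2353 = 0.814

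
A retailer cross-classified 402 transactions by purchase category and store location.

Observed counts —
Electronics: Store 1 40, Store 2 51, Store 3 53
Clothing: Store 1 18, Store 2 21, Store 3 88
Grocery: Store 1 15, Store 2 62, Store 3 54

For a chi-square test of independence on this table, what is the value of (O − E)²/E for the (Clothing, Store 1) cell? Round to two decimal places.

1.11

Row total (Clothing) = 127; column total (Store 1) = 73; N = 402.
Expected count E = 127 × 73 / 402 = 23.062.
Contribution = (O − E)²/E = (18 − 23.062)² / 23.062 = 1.11.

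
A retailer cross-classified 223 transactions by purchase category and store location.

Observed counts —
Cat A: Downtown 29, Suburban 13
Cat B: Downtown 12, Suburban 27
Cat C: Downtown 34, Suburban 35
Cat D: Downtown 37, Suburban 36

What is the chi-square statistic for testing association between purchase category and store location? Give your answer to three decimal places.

11.888

Row totals: 42, 39, 69, 73. Column totals: 112, 111. Grand total N = 223.
Expected counts (row total × column total / N):
  Cat A, Downtown: 42×112/223 = 21.0942
  Cat A, Suburban: 42×111/223 = 20.9058
  Cat B, Downtown: 39×112/223 = 19.5874
  Cat B, Suburban: 39×111/223 = 19.4126
  Cat C, Downtown: 69×112/223 = 34.6547
  Cat C, Suburban: 69×111/223 = 34.3453
  Cat D, Downtown: 73×112/223 = 36.6637
  Cat D, Suburban: 73×111/223 = 36.3363
Contributions (O − E)²/E:
  (29 − 21.0942)²/21.0942 = 2.9630
  (13 − 20.9058)²/20.9058 = 2.9897
  (12 − 19.5874)²/19.5874 = 2.9391
  (27 − 19.4126)²/19.4126 = 2.9655
  (34 − 34.6547)²/34.6547 = 0.0124
  (35 − 34.3453)²/34.3453 = 0.0125
  (37 − 36.6637)²/36.6637 = 0.0031
  (36 − 36.3363)²/36.3363 = 0.0031
χ² = 2.9630 + 2.9897 + 2.9391 + 2.9655 + 0.0124 + 0.0125 + 0.0031 + 0.0031 = 11.888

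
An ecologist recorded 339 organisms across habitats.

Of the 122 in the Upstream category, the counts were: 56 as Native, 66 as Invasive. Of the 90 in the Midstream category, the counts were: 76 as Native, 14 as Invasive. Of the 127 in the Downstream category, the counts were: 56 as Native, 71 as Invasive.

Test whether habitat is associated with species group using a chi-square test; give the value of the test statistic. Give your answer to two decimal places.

41.76

Row totals: 122, 90, 127. Column totals: 188, 151. Grand total N = 339.
Expected counts (row total × column total / N):
  Upstream, Native: 122×188/339 = 67.658
  Upstream, Invasive: 122×151/339 = 54.342
  Midstream, Native: 90×188/339 = 49.912
  Midstream, Invasive: 90×151/339 = 40.088
  Downstream, Native: 127×188/339 = 70.431
  Downstream, Invasive: 127×151/339 = 56.569
Contributions (O − E)²/E:
  (56 − 67.658)²/67.658 = 2.0088
  (66 − 54.342)²/54.342 = 2.5010
  (76 − 49.912)²/49.912 = 13.6357
  (14 − 40.088)²/40.088 = 16.9772
  (56 − 70.431)²/70.431 = 2.9568
  (71 − 56.569)²/56.569 = 3.6814
χ² = 2.0088 + 2.5010 + 13.6357 + 16.9772 + 2.9568 + 3.6814 = 41.76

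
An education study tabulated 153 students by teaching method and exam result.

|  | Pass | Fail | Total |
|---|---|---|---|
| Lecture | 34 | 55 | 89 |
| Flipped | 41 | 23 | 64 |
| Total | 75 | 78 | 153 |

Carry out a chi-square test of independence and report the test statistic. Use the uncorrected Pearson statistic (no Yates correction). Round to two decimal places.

Grand total N = 153.
Expected counts (row total × column total / N):
  Lecture, Pass: 89×75/153 = 43.627
  Lecture, Fail: 89×78/153 = 45.373
  Flipped, Pass: 64×75/153 = 31.373
  Flipped, Fail: 64×78/153 = 32.627
Contributions (O − E)²/E:
  (34 − 43.627)²/43.627 = 2.1244
  (55 − 45.373)²/45.373 = 2.0426
  (41 − 31.373)²/31.373 = 2.9541
  (23 − 32.627)²/32.627 = 2.8406
χ² = 2.1244 + 2.0426 + 2.9541 + 2.8406 = 9.96

9.96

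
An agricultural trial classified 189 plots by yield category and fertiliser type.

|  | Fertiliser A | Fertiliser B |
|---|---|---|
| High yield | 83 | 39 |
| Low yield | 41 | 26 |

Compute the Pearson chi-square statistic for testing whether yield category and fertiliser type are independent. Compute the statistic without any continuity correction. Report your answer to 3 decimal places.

0.896

Row totals: 122, 67. Column totals: 124, 65. Grand total N = 189.
Expected counts (row total × column total / N):
  High yield, Fertiliser A: 122×124/189 = 80.0423
  High yield, Fertiliser B: 122×65/189 = 41.9577
  Low yield, Fertiliser A: 67×124/189 = 43.9577
  Low yield, Fertiliser B: 67×65/189 = 23.0423
Contributions (O − E)²/E:
  (83 − 80.0423)²/80.0423 = 0.1093
  (39 − 41.9577)²/41.9577 = 0.2085
  (41 − 43.9577)²/43.9577 = 0.1990
  (26 − 23.0423)²/23.0423 = 0.3796
χ² = 0.1093 + 0.2085 + 0.1990 + 0.3796 = 0.896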